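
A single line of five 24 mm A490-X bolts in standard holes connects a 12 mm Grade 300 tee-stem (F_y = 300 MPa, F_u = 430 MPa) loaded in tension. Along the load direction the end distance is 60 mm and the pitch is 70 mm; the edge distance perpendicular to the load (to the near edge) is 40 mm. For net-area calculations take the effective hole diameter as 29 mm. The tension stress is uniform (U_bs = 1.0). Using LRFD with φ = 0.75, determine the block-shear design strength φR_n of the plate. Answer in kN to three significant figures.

Shear plane L_v = 60 + 4·70 = 340 mm; A_gv = 340 × 12 = 4080 mm².
A_nv = (340 − 4.5·29) × 12 = 2514 mm².
A_nt = (40 − 0.5·29) × 12 = 306 mm².
0.6 F_u A_nv = 648.6 kN; 0.6 F_y A_gv = 734.4 kN → shear rupture governs the shear term.
R_n = 648.6 + 1.0 × 430 × 306 / 1000 = 780.2 kN.
Design strength φR_n = 0.75 × 780.2 = 585 kN.

585 kN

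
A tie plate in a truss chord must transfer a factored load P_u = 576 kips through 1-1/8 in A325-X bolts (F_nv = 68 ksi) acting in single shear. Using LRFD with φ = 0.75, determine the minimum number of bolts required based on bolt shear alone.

A_b = π·1.125²/4 = 0.994 in².
Per-bolt design strength φR_n = 0.75 × 68 × 0.994 × 1 = 50.69 kips.
n ≥ 576 / 50.69 = 11.36 → use 12 bolts.

12 bolts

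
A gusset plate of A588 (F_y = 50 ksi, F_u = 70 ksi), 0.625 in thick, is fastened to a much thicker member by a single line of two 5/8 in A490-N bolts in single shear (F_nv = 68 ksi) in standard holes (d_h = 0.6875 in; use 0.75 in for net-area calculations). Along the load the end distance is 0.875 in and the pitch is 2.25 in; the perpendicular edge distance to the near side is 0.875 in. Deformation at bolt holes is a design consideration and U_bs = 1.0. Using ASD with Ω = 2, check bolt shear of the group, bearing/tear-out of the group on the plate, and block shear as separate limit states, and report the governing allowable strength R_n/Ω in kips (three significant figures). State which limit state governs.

20.9 kips (bolt shear governs)

Bolt shear: A_b = π·0.625²/4 = 0.3068 in²; R_n = 68 × 0.3068 × 2 × 1 = 41.72 kips → 41.72 / 2 = 20.9 kips.
Bearing: edge l_c = 0.5312, r_n = 27.89 kips; interior l_c = 1.562, r_n = 65.62 kips; R_n = 27.89 + 1·65.62 = 93.52 kips → 46.8 kips.
Block shear: A_gv = 1.953, A_nv = 1.25, A_nt = 0.3125 in²; R_n = min(0.6F_uA_nv, 0.6F_yA_gv) + U_bs·F_u·A_nt = 74.38 kips → 37.2 kips.
Bolt shear governs: 20.9 kips.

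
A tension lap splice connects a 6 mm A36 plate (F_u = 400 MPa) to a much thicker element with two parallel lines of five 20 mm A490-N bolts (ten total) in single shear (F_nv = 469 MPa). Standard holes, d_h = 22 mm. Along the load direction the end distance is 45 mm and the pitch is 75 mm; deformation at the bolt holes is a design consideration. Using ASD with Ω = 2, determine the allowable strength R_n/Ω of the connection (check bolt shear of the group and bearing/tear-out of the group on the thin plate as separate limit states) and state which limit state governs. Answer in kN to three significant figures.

Bolt shear: A_b = π·20²/4 = 314.2 mm²; R_n = 469 × 314.2 × 10 × 1 / 1000 = 1473 kN → 1473 / 2 = 737 kN.
Bearing (1.2 l_c t F_u ≤ 2.4 d t F_u): upper limit = 2.4·20·6·400 / 1000 = 115.2 kN.
  Edge l_c = 45 − 22/2 = 34 → r_n = 97.92 kN; interior l_c = 75 − 22 = 53 → r_n = 115.2 kN.
  R_n,bearing = 2·97.92 + 8·115.2 = 1117 kN → 1117 / 2 = 559 kN.
Bearing governs: 559 kN.

559 kN (bearing governs)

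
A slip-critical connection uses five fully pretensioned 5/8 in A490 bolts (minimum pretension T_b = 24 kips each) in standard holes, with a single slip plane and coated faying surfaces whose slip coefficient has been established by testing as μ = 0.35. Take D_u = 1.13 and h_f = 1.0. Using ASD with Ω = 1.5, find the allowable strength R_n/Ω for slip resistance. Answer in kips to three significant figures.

31.6 kips

R_n = μ · D_u · h_f · T_b · n_s · n_b = 0.35 × 1.13 × 1.0 × 24 × 1 × 5 = 47.46 kips.
Allowable strength R_n/Ω = 47.46 / 1.5 = 31.6 kips.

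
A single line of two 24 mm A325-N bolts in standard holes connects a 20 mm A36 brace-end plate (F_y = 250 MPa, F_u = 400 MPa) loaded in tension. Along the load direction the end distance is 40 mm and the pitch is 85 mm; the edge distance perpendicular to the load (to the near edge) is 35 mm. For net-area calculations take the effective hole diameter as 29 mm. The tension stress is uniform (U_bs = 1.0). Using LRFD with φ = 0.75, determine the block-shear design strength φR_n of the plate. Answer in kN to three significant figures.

Shear plane L_v = 40 + 1·85 = 125 mm; A_gv = 125 × 20 = 2500 mm².
A_nv = (125 − 1.5·29) × 20 = 1630 mm².
A_nt = (35 − 0.5·29) × 20 = 410 mm².
0.6 F_u A_nv = 391.2 kN; 0.6 F_y A_gv = 375 kN → shear yielding governs the shear term.
R_n = 375 + 1.0 × 400 × 410 / 1000 = 539 kN.
Design strength φR_n = 0.75 × 539 = 404 kN.

404 kN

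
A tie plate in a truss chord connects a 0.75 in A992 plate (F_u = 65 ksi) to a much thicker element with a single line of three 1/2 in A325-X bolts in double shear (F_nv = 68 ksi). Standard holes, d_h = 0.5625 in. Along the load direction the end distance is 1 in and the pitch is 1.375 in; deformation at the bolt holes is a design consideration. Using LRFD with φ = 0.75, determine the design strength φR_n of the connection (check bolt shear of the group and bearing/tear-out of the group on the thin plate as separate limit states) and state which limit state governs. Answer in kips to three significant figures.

Bolt shear: A_b = π·0.5²/4 = 0.1963 in²; R_n = 68 × 0.1963 × 3 × 2 = 80.11 kips → 0.75 × 80.11 = 60.1 kips.
Bearing (1.2 l_c t F_u ≤ 2.4 d t F_u): upper limit = 2.4·0.5·0.75·65 = 58.5 kips.
  Edge l_c = 1 − 0.5625/2 = 0.7188 → r_n = 42.05 kips; interior l_c = 1.375 − 0.5625 = 0.8125 → r_n = 47.53 kips.
  R_n,bearing = 1·42.05 + 2·47.53 = 137.1 kips → 0.75 × 137.1 = 103 kips.
Bolt shear governs: 60.1 kips.

60.1 kips (bolt shear governs)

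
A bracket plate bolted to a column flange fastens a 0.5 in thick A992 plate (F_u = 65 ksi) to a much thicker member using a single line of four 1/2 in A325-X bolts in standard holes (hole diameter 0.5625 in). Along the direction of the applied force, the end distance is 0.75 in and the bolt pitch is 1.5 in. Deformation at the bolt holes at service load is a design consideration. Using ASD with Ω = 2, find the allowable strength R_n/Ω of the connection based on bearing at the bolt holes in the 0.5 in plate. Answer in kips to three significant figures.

Per bolt r_n = 1.2 l_c t F_u ≤ 2.4 d t F_u; upper limit = 2.4 × 0.5 × 0.5 × 65 = 39 kips.
Edge bolt: l_c = 0.75 − 0.5625/2 = 0.4688 in → 1.2 × 0.4688 × 0.5 × 65 = 18.28 → r_n = 18.28 kips.
Interior bolts: l_c = 1.5 − 0.5625 = 0.9375 in → 1.2 × 0.9375 × 0.5 × 65 = 36.56 → r_n = 36.56 kips.
R_n = 1 × 18.28 + 3 × 36.56 = 128 kips.
Allowable strength R_n/Ω = 128 / 2 = 64 kips.

64 kips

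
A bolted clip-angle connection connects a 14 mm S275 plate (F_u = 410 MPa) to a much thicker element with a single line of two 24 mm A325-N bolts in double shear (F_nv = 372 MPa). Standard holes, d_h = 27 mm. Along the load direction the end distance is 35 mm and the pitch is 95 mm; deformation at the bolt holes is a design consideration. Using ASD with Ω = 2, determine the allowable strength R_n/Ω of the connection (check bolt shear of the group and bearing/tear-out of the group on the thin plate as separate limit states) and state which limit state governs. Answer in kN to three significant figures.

239 kN (bearing governs)

Bolt shear: A_b = π·24²/4 = 452.4 mm²; R_n = 372 × 452.4 × 2 × 2 / 1000 = 673.2 kN → 673.2 / 2 = 337 kN.
Bearing (1.2 l_c t F_u ≤ 2.4 d t F_u): upper limit = 2.4·24·14·410 / 1000 = 330.6 kN.
  Edge l_c = 35 − 27/2 = 21.5 → r_n = 148.1 kN; interior l_c = 95 − 27 = 68 → r_n = 330.6 kN.
  R_n,bearing = 1·148.1 + 1·330.6 = 478.7 kN → 478.7 / 2 = 239 kN.
Bearing governs: 239 kN.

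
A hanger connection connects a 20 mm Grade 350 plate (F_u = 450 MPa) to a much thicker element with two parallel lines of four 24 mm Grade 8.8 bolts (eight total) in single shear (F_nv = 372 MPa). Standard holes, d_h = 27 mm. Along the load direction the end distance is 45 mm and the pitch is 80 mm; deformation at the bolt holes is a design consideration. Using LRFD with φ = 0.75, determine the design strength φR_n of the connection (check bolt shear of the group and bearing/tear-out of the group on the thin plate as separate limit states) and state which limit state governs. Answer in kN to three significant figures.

1010 kN (bolt shear governs)

Bolt shear: A_b = π·24²/4 = 452.4 mm²; R_n = 372 × 452.4 × 8 × 1 / 1000 = 1346 kN → 0.75 × 1346 = 1010 kN.
Bearing (1.2 l_c t F_u ≤ 2.4 d t F_u): upper limit = 2.4·24·20·450 / 1000 = 518.4 kN.
  Edge l_c = 45 − 27/2 = 31.5 → r_n = 340.2 kN; interior l_c = 80 − 27 = 53 → r_n = 518.4 kN.
  R_n,bearing = 2·340.2 + 6·518.4 = 3791 kN → 0.75 × 3791 = 2840 kN.
Bolt shear governs: 1010 kN.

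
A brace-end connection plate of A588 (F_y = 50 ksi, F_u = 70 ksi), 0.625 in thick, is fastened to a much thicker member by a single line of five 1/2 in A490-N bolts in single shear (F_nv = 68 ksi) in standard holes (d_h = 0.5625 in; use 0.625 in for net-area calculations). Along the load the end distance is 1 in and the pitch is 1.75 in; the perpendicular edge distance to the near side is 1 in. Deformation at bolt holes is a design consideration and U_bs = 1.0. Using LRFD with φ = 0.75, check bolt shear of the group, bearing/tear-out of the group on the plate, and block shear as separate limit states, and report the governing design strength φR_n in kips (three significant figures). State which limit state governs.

50.1 kips (bolt shear governs)

Bolt shear: A_b = π·0.5²/4 = 0.1963 in²; R_n = 68 × 0.1963 × 5 × 1 = 66.76 kips → 0.75 × 66.76 = 50.1 kips.
Bearing: edge l_c = 0.7188, r_n = 37.73 kips; interior l_c = 1.188, r_n = 52.5 kips; R_n = 37.73 + 4·52.5 = 247.7 kips → 186 kips.
Block shear: A_gv = 5, A_nv = 3.242, A_nt = 0.4297 in²; R_n = min(0.6F_uA_nv, 0.6F_yA_gv) + U_bs·F_u·A_nt = 166.2 kips → 125 kips.
Bolt shear governs: 50.1 kips.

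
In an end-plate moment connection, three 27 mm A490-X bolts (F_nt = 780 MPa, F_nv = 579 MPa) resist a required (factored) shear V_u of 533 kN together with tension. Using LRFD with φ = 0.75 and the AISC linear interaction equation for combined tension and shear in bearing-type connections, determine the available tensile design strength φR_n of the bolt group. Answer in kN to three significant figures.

588 kN

A_b = π·27²/4 = 572.6 mm²; f_rv = 533 × 1000 / (3 × 572.6) = 310.3 MPa.
F'_nt = 1.3 F_nt − (F_nt / φF_nv) f_rv = 1.3·780 − (780/(0.75·579))·310.3 = 456.6 MPa, capped at F_nt → F'_nt = 456.6 MPa.
R_n = F'_nt · A_b · n = 456.6 × 572.6 × 3 / 1000 = 784.3 kN.
Design strength φR_n = 0.75 × 784.3 = 588 kN.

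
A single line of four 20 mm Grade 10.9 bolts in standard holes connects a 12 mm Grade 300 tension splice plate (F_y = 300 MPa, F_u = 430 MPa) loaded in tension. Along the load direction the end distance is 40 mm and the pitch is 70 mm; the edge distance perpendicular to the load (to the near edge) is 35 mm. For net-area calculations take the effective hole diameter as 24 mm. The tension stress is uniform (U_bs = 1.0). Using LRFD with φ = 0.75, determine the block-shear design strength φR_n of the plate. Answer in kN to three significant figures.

Shear plane L_v = 40 + 3·70 = 250 mm; A_gv = 250 × 12 = 3000 mm².
A_nv = (250 − 3.5·24) × 12 = 1992 mm².
A_nt = (35 − 0.5·24) × 12 = 276 mm².
0.6 F_u A_nv = 513.9 kN; 0.6 F_y A_gv = 540 kN → shear rupture governs the shear term.
R_n = 513.9 + 1.0 × 430 × 276 / 1000 = 632.6 kN.
Design strength φR_n = 0.75 × 632.6 = 474 kN.

474 kN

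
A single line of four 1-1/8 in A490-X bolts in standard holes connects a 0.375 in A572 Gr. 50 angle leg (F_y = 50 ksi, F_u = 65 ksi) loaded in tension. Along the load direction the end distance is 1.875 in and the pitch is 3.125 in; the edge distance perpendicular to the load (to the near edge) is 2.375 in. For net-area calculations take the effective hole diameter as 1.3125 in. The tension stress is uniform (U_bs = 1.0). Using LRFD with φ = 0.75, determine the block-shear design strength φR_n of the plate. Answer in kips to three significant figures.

104 kips

Shear plane L_v = 1.875 + 3·3.125 = 11.25 in; A_gv = 11.25 × 0.375 = 4.219 in².
A_nv = (11.25 − 3.5·1.3125) × 0.375 = 2.496 in².
A_nt = (2.375 − 0.5·1.3125) × 0.375 = 0.6445 in².
0.6 F_u A_nv = 97.35 kips; 0.6 F_y A_gv = 126.6 kips → shear rupture governs the shear term.
R_n = 97.35 + 1.0 × 65 × 0.6445 = 139.2 kips.
Design strength φR_n = 0.75 × 139.2 = 104 kips.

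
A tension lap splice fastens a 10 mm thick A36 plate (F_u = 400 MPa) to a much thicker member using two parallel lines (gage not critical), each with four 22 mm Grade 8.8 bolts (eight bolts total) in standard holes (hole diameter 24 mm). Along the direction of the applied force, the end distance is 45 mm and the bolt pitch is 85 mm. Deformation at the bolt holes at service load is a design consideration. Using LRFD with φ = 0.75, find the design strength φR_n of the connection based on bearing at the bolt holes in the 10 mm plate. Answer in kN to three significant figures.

Per bolt r_n = 1.2 l_c t F_u ≤ 2.4 d t F_u; upper limit = 2.4 × 22 × 10 × 400 / 1000 = 211.2 kN.
Edge bolt: l_c = 45 − 24/2 = 33 mm → 1.2 × 33 × 10 × 400 / 1000 = 158.4 → r_n = 158.4 kN.
Interior bolts: l_c = 85 − 24 = 61 mm → 1.2 × 61 × 10 × 400 / 1000 = 292.8 → r_n = 211.2 kN.
R_n = 2 × 158.4 + 6 × 211.2 = 1584 kN.
Design strength φR_n = 0.75 × 1584 = 1190 kN.

1190 kN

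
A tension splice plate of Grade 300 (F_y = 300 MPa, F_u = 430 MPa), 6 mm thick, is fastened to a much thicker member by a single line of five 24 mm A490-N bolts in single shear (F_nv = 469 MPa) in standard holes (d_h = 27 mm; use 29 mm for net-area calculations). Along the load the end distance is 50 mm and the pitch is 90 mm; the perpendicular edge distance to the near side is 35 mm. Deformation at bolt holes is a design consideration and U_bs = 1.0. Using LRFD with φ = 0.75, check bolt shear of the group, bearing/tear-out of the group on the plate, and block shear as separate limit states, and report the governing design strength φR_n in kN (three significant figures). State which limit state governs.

364 kN (block shear governs)

Bolt shear: A_b = π·24²/4 = 452.4 mm²; R_n = 469 × 452.4 × 5 × 1 / 1000 = 1061 kN → 0.75 × 1061 = 796 kN.
Bearing: edge l_c = 36.5, r_n = 113 kN; interior l_c = 63, r_n = 148.6 kN; R_n = 113 + 4·148.6 = 707.4 kN → 531 kN.
Block shear: A_gv = 2460, A_nv = 1677, A_nt = 123 mm²; R_n = min(0.6F_uA_nv, 0.6F_yA_gv) + U_bs·F_u·A_nt = 485.6 kN → 364 kN.
Block shear governs: 364 kN.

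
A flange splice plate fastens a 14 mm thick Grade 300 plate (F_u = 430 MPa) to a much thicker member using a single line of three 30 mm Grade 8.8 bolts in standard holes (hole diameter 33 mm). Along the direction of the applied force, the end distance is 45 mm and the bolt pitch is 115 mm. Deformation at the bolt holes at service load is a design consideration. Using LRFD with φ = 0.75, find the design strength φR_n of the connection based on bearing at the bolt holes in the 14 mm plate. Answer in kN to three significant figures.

805 kN

Per bolt r_n = 1.2 l_c t F_u ≤ 2.4 d t F_u; upper limit = 2.4 × 30 × 14 × 430 / 1000 = 433.4 kN.
Edge bolt: l_c = 45 − 33/2 = 28.5 mm → 1.2 × 28.5 × 14 × 430 / 1000 = 205.9 → r_n = 205.9 kN.
Interior bolts: l_c = 115 − 33 = 82 mm → 1.2 × 82 × 14 × 430 / 1000 = 592.4 → r_n = 433.4 kN.
R_n = 1 × 205.9 + 2 × 433.4 = 1073 kN.
Design strength φR_n = 0.75 × 1073 = 805 kN.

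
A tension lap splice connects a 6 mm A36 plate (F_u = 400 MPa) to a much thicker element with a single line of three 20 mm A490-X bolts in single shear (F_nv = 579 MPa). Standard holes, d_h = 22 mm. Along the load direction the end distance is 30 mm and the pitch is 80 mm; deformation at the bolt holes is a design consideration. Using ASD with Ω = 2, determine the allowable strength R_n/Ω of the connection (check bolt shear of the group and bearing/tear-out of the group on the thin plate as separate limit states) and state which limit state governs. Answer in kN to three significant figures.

143 kN (bearing governs)

Bolt shear: A_b = π·20²/4 = 314.2 mm²; R_n = 579 × 314.2 × 3 × 1 / 1000 = 545.7 kN → 545.7 / 2 = 273 kN.
Bearing (1.2 l_c t F_u ≤ 2.4 d t F_u): upper limit = 2.4·20·6·400 / 1000 = 115.2 kN.
  Edge l_c = 30 − 22/2 = 19 → r_n = 54.72 kN; interior l_c = 80 − 22 = 58 → r_n = 115.2 kN.
  R_n,bearing = 1·54.72 + 2·115.2 = 285.1 kN → 285.1 / 2 = 143 kN.
Bearing governs: 143 kN.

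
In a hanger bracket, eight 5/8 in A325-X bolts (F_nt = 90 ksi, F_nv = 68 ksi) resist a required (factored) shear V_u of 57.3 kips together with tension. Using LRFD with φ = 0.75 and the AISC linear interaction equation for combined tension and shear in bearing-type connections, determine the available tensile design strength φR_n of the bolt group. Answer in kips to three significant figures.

140 kips

A_b = π·0.625²/4 = 0.3068 in²; f_rv = 57.3 / (8 × 0.3068) = 23.35 ksi.
F'_nt = 1.3 F_nt − (F_nt / φF_nv) f_rv = 1.3·90 − (90/(0.75·68))·23.35 = 75.8 ksi, capped at F_nt → F'_nt = 75.8 ksi.
R_n = F'_nt · A_b · n = 75.8 × 0.3068 × 8 = 186 kips.
Design strength φR_n = 0.75 × 186 = 140 kips.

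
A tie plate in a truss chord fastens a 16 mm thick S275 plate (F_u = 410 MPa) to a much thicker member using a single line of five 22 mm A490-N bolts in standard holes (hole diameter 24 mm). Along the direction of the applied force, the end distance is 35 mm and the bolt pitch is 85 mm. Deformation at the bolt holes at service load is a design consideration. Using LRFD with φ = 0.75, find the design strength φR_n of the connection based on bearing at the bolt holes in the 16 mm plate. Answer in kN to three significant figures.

Per bolt r_n = 1.2 l_c t F_u ≤ 2.4 d t F_u; upper limit = 2.4 × 22 × 16 × 410 / 1000 = 346.4 kN.
Edge bolt: l_c = 35 − 24/2 = 23 mm → 1.2 × 23 × 16 × 410 / 1000 = 181.1 → r_n = 181.1 kN.
Interior bolts: l_c = 85 − 24 = 61 mm → 1.2 × 61 × 16 × 410 / 1000 = 480.2 → r_n = 346.4 kN.
R_n = 1 × 181.1 + 4 × 346.4 = 1567 kN.
Design strength φR_n = 0.75 × 1567 = 1170 kN.

1170 kN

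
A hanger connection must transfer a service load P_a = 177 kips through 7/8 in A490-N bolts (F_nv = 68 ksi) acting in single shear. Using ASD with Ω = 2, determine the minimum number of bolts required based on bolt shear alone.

9 bolts

A_b = π·0.875²/4 = 0.6013 in².
Per-bolt allowable strength R_n/Ω = 68 × 0.6013 × 1 / 2 = 20.44 kips.
n ≥ 177 / 20.44 = 8.657 → use 9 bolts.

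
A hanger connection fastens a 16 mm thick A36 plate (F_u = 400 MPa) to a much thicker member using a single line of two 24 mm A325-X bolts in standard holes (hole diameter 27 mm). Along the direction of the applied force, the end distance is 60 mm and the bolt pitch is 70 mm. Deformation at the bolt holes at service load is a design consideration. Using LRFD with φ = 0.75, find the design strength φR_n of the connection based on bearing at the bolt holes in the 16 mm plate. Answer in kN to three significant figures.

Per bolt r_n = 1.2 l_c t F_u ≤ 2.4 d t F_u; upper limit = 2.4 × 24 × 16 × 400 / 1000 = 368.6 kN.
Edge bolt: l_c = 60 − 27/2 = 46.5 mm → 1.2 × 46.5 × 16 × 400 / 1000 = 357.1 → r_n = 357.1 kN.
Interior bolts: l_c = 70 − 27 = 43 mm → 1.2 × 43 × 16 × 400 / 1000 = 330.2 → r_n = 330.2 kN.
R_n = 1 × 357.1 + 1 × 330.2 = 687.4 kN.
Design strength φR_n = 0.75 × 687.4 = 516 kN.

516 kN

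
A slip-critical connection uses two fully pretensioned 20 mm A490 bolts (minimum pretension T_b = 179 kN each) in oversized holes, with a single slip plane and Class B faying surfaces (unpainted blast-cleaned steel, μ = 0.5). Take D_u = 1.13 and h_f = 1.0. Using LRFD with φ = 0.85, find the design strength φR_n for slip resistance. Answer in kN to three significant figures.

R_n = μ · D_u · h_f · T_b · n_s · n_b = 0.5 × 1.13 × 1.0 × 179 × 1 × 2 = 202.3 kN.
Design strength φR_n = 0.85 × 202.3 = 172 kN.

172 kN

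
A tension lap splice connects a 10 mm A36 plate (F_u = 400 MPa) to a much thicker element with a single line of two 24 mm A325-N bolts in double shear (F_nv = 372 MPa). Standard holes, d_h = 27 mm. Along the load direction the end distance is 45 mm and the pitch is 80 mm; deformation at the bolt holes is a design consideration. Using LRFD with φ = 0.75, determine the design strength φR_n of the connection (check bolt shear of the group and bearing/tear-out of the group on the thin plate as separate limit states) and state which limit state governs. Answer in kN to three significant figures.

Bolt shear: A_b = π·24²/4 = 452.4 mm²; R_n = 372 × 452.4 × 2 × 2 / 1000 = 673.2 kN → 0.75 × 673.2 = 505 kN.
Bearing (1.2 l_c t F_u ≤ 2.4 d t F_u): upper limit = 2.4·24·10·400 / 1000 = 230.4 kN.
  Edge l_c = 45 − 27/2 = 31.5 → r_n = 151.2 kN; interior l_c = 80 − 27 = 53 → r_n = 230.4 kN.
  R_n,bearing = 1·151.2 + 1·230.4 = 381.6 kN → 0.75 × 381.6 = 286 kN.
Bearing governs: 286 kN.

286 kN (bearing governs)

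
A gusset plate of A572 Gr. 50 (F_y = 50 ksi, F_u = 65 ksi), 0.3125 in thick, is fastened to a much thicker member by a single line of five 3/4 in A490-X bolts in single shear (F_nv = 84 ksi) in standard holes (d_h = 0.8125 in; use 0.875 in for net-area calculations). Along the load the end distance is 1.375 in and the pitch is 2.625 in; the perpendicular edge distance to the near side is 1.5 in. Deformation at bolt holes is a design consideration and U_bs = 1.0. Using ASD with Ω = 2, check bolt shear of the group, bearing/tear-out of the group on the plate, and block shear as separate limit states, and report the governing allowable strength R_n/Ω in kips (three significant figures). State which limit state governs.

59.2 kips (block shear governs)

Bolt shear: A_b = π·0.75²/4 = 0.4418 in²; R_n = 84 × 0.4418 × 5 × 1 = 185.6 kips → 185.6 / 2 = 92.8 kips.
Bearing: edge l_c = 0.9688, r_n = 23.61 kips; interior l_c = 1.812, r_n = 36.56 kips; R_n = 23.61 + 4·36.56 = 169.9 kips → 84.9 kips.
Block shear: A_gv = 3.711, A_nv = 2.48, A_nt = 0.332 in²; R_n = min(0.6F_uA_nv, 0.6F_yA_gv) + U_bs·F_u·A_nt = 118.3 kips → 59.2 kips.
Block shear governs: 59.2 kips.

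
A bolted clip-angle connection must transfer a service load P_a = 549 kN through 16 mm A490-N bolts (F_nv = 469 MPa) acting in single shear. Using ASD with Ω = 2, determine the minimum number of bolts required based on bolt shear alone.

A_b = π·16²/4 = 201.1 mm².
Per-bolt allowable strength R_n/Ω = 469 × 201.1 × 1 / 1000 / 2 = 47.15 kN.
n ≥ 549 / 47.15 = 11.64 → use 12 bolts.

12 bolts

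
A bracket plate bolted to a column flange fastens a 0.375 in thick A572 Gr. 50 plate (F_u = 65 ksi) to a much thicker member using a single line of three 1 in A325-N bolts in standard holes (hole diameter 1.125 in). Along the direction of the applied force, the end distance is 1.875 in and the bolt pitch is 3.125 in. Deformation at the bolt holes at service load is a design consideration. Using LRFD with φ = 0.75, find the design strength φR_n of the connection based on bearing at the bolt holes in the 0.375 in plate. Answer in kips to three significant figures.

Per bolt r_n = 1.2 l_c t F_u ≤ 2.4 d t F_u; upper limit = 2.4 × 1 × 0.375 × 65 = 58.5 kips.
Edge bolt: l_c = 1.875 − 1.125/2 = 1.312 in → 1.2 × 1.312 × 0.375 × 65 = 38.39 → r_n = 38.39 kips.
Interior bolts: l_c = 3.125 − 1.125 = 2 in → 1.2 × 2 × 0.375 × 65 = 58.5 → r_n = 58.5 kips.
R_n = 1 × 38.39 + 2 × 58.5 = 155.4 kips.
Design strength φR_n = 0.75 × 155.4 = 117 kips.

117 kips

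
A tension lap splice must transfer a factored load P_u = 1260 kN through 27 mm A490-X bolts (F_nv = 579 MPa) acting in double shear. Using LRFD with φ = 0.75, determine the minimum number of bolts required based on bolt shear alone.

3 bolts

A_b = π·27²/4 = 572.6 mm².
Per-bolt design strength φR_n = 0.75 × 579 × 572.6 × 2 / 1000 = 497.3 kN.
n ≥ 1260 / 497.3 = 2.534 → use 3 bolts.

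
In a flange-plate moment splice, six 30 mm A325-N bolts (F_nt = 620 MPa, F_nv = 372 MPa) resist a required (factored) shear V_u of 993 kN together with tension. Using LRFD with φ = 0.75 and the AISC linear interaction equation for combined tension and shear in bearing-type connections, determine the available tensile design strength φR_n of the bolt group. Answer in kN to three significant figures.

909 kN

A_b = π·30²/4 = 706.9 mm²; f_rv = 993 × 1000 / (6 × 706.9) = 234.1 MPa.
F'_nt = 1.3 F_nt − (F_nt / φF_nv) f_rv = 1.3·620 − (620/(0.75·372))·234.1 = 285.7 MPa, capped at F_nt → F'_nt = 285.7 MPa.
R_n = F'_nt · A_b · n = 285.7 × 706.9 × 6 / 1000 = 1212 kN.
Design strength φR_n = 0.75 × 1212 = 909 kN.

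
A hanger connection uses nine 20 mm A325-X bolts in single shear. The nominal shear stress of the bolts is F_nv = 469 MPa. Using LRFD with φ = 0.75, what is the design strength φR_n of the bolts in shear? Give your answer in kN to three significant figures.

995 kN

A_b = π × 20² / 4 = 314.2 mm².
R_n = F_nv · A_b · n · n_s = 469 × 314.2 × 9 × 1 / 1000 = 1326 kN.
Design strength φR_n = 0.75 × 1326 = 995 kN.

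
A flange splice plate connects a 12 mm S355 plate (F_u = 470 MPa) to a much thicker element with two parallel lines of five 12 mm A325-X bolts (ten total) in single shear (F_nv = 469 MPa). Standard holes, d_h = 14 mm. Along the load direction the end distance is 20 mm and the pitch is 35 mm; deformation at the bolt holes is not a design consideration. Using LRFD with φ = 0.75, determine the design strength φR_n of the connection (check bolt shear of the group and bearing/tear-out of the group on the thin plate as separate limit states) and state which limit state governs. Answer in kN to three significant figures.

398 kN (bolt shear governs)

Bolt shear: A_b = π·12²/4 = 113.1 mm²; R_n = 469 × 113.1 × 10 × 1 / 1000 = 530.4 kN → 0.75 × 530.4 = 398 kN.
Bearing (1.5 l_c t F_u ≤ 3.0 d t F_u): upper limit = 3.0·12·12·470 / 1000 = 203 kN.
  Edge l_c = 20 − 14/2 = 13 → r_n = 110 kN; interior l_c = 35 − 14 = 21 → r_n = 177.7 kN.
  R_n,bearing = 2·110 + 8·177.7 = 1641 kN → 0.75 × 1641 = 1230 kN.
Bolt shear governs: 398 kN.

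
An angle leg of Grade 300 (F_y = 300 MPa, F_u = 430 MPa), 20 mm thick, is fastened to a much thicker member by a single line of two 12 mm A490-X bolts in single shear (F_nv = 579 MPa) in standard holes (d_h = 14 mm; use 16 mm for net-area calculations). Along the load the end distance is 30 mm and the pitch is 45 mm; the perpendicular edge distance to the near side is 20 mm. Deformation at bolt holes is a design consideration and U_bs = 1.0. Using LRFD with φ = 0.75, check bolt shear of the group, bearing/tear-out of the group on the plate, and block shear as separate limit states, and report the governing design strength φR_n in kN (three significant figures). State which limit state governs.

Bolt shear: A_b = π·12²/4 = 113.1 mm²; R_n = 579 × 113.1 × 2 × 1 / 1000 = 131 kN → 0.75 × 131 = 98.2 kN.
Bearing: edge l_c = 23, r_n = 237.4 kN; interior l_c = 31, r_n = 247.7 kN; R_n = 237.4 + 1·247.7 = 485 kN → 364 kN.
Block shear: A_gv = 1500, A_nv = 1020, A_nt = 240 mm²; R_n = min(0.6F_uA_nv, 0.6F_yA_gv) + U_bs·F_u·A_nt = 366.4 kN → 275 kN.
Bolt shear governs: 98.2 kN.

98.2 kN (bolt shear governs)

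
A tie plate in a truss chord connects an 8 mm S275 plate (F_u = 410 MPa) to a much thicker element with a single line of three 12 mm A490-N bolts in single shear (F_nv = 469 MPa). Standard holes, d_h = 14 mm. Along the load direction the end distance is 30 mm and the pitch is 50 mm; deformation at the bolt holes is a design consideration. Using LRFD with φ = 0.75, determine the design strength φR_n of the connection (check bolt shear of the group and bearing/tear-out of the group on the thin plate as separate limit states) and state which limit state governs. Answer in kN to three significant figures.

Bolt shear: A_b = π·12²/4 = 113.1 mm²; R_n = 469 × 113.1 × 3 × 1 / 1000 = 159.1 kN → 0.75 × 159.1 = 119 kN.
Bearing (1.2 l_c t F_u ≤ 2.4 d t F_u): upper limit = 2.4·12·8·410 / 1000 = 94.46 kN.
  Edge l_c = 30 − 14/2 = 23 → r_n = 90.53 kN; interior l_c = 50 − 14 = 36 → r_n = 94.46 kN.
  R_n,bearing = 1·90.53 + 2·94.46 = 279.5 kN → 0.75 × 279.5 = 210 kN.
Bolt shear governs: 119 kN.

119 kN (bolt shear governs)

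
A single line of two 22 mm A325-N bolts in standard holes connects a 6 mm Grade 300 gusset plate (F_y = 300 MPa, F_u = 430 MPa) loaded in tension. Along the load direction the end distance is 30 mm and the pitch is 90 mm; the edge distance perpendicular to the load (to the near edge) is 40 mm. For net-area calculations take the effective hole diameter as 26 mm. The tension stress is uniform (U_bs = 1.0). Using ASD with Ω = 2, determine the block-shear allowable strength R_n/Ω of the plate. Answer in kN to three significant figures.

97.5 kN

Shear plane L_v = 30 + 1·90 = 120 mm; A_gv = 120 × 6 = 720 mm².
A_nv = (120 − 1.5·26) × 6 = 486 mm².
A_nt = (40 − 0.5·26) × 6 = 162 mm².
0.6 F_u A_nv = 125.4 kN; 0.6 F_y A_gv = 129.6 kN → shear rupture governs the shear term.
R_n = 125.4 + 1.0 × 430 × 162 / 1000 = 195 kN.
Allowable strength R_n/Ω = 195 / 2 = 97.5 kN.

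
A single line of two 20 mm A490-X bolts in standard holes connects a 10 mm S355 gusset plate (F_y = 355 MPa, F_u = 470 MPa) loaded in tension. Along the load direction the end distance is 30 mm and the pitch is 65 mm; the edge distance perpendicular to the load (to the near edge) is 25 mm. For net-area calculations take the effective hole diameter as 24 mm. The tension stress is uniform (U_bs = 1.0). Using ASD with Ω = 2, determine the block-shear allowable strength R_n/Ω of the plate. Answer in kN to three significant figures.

114 kN

Shear plane L_v = 30 + 1·65 = 95 mm; A_gv = 95 × 10 = 950 mm².
A_nv = (95 − 1.5·24) × 10 = 590 mm².
A_nt = (25 − 0.5·24) × 10 = 130 mm².
0.6 F_u A_nv = 166.4 kN; 0.6 F_y A_gv = 202.3 kN → shear rupture governs the shear term.
R_n = 166.4 + 1.0 × 470 × 130 / 1000 = 227.5 kN.
Allowable strength R_n/Ω = 227.5 / 2 = 114 kN.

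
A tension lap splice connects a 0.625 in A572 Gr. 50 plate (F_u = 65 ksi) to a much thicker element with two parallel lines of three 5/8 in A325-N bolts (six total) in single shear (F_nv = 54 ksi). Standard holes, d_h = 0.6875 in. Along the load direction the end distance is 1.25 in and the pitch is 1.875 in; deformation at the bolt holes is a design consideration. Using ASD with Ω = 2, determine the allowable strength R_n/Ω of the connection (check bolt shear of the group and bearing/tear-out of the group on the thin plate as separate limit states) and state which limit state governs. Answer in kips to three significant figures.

Bolt shear: A_b = π·0.625²/4 = 0.3068 in²; R_n = 54 × 0.3068 × 6 × 1 = 99.4 kips → 99.4 / 2 = 49.7 kips.
Bearing (1.2 l_c t F_u ≤ 2.4 d t F_u): upper limit = 2.4·0.625·0.625·65 = 60.94 kips.
  Edge l_c = 1.25 − 0.6875/2 = 0.9062 → r_n = 44.18 kips; interior l_c = 1.875 − 0.6875 = 1.188 → r_n = 57.89 kips.
  R_n,bearing = 2·44.18 + 4·57.89 = 319.9 kips → 319.9 / 2 = 160 kips.
Bolt shear governs: 49.7 kips.

49.7 kips (bolt shear governs)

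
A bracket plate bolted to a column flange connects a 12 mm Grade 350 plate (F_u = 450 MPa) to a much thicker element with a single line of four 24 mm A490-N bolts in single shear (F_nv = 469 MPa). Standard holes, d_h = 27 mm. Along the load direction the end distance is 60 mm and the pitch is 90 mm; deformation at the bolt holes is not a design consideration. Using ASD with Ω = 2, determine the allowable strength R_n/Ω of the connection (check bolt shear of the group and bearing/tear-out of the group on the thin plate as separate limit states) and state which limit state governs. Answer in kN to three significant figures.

424 kN (bolt shear governs)

Bolt shear: A_b = π·24²/4 = 452.4 mm²; R_n = 469 × 452.4 × 4 × 1 / 1000 = 848.7 kN → 848.7 / 2 = 424 kN.
Bearing (1.5 l_c t F_u ≤ 3.0 d t F_u): upper limit = 3.0·24·12·450 / 1000 = 388.8 kN.
  Edge l_c = 60 − 27/2 = 46.5 → r_n = 376.7 kN; interior l_c = 90 − 27 = 63 → r_n = 388.8 kN.
  R_n,bearing = 1·376.7 + 3·388.8 = 1543 kN → 1543 / 2 = 772 kN.
Bolt shear governs: 424 kN.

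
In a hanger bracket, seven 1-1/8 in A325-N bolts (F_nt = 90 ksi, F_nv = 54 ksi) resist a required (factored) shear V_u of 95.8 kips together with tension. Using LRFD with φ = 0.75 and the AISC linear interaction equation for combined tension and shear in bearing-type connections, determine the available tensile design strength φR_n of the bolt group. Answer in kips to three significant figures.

451 kips

A_b = π·1.125²/4 = 0.994 in²; f_rv = 95.8 / (7 × 0.994) = 13.77 ksi.
F'_nt = 1.3 F_nt − (F_nt / φF_nv) f_rv = 1.3·90 − (90/(0.75·54))·13.77 = 86.4 ksi, capped at F_nt → F'_nt = 86.4 ksi.
R_n = F'_nt · A_b · n = 86.4 × 0.994 × 7 = 601.2 kips.
Design strength φR_n = 0.75 × 601.2 = 451 kips.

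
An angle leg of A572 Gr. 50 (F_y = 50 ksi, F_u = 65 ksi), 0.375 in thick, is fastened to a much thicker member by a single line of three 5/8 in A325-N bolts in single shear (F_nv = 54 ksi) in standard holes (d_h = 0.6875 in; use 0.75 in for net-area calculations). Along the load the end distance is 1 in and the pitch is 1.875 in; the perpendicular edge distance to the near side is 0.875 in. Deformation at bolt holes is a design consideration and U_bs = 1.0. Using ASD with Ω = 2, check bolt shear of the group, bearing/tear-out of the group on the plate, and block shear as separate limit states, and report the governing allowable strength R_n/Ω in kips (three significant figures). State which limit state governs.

Bolt shear: A_b = π·0.625²/4 = 0.3068 in²; R_n = 54 × 0.3068 × 3 × 1 = 49.7 kips → 49.7 / 2 = 24.9 kips.
Bearing: edge l_c = 0.6562, r_n = 19.2 kips; interior l_c = 1.188, r_n = 34.73 kips; R_n = 19.2 + 2·34.73 = 88.66 kips → 44.3 kips.
Block shear: A_gv = 1.781, A_nv = 1.078, A_nt = 0.1875 in²; R_n = min(0.6F_uA_nv, 0.6F_yA_gv) + U_bs·F_u·A_nt = 54.23 kips → 27.1 kips.
Bolt shear governs: 24.9 kips.

24.9 kips (bolt shear governs)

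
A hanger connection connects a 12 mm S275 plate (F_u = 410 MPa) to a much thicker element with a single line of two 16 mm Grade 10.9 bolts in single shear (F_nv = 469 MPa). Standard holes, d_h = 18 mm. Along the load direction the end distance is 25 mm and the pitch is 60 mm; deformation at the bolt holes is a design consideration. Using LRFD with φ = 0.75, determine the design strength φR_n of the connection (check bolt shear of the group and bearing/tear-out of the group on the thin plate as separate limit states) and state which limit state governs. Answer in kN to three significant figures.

141 kN (bolt shear governs)

Bolt shear: A_b = π·16²/4 = 201.1 mm²; R_n = 469 × 201.1 × 2 × 1 / 1000 = 188.6 kN → 0.75 × 188.6 = 141 kN.
Bearing (1.2 l_c t F_u ≤ 2.4 d t F_u): upper limit = 2.4·16·12·410 / 1000 = 188.9 kN.
  Edge l_c = 25 − 18/2 = 16 → r_n = 94.46 kN; interior l_c = 60 − 18 = 42 → r_n = 188.9 kN.
  R_n,bearing = 1·94.46 + 1·188.9 = 283.4 kN → 0.75 × 283.4 = 213 kN.
Bolt shear governs: 141 kN.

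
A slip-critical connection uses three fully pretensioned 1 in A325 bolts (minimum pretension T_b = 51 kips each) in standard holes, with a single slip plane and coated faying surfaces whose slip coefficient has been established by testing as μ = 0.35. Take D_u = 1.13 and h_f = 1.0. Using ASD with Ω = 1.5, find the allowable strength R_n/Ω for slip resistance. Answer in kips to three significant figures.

40.3 kips

R_n = μ · D_u · h_f · T_b · n_s · n_b = 0.35 × 1.13 × 1.0 × 51 × 1 × 3 = 60.51 kips.
Allowable strength R_n/Ω = 60.51 / 1.5 = 40.3 kips.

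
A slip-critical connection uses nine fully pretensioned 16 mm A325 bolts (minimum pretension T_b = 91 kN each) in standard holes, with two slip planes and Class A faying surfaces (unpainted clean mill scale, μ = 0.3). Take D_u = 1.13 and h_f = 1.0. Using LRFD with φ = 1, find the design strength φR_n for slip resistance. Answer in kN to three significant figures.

555 kN

R_n = μ · D_u · h_f · T_b · n_s · n_b = 0.3 × 1.13 × 1.0 × 91 × 2 × 9 = 555.3 kN.
Design strength φR_n = 1 × 555.3 = 555 kN.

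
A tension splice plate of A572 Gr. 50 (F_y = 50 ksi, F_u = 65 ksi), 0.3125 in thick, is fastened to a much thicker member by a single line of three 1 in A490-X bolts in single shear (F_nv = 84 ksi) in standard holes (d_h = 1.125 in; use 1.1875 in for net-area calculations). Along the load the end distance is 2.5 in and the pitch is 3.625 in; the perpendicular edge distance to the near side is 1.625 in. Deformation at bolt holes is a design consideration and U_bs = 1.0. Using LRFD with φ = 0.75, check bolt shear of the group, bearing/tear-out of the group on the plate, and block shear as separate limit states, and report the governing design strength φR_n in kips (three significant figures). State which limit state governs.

77.7 kips (block shear governs)

Bolt shear: A_b = π·1²/4 = 0.7854 in²; R_n = 84 × 0.7854 × 3 × 1 = 197.9 kips → 0.75 × 197.9 = 148 kips.
Bearing: edge l_c = 1.938, r_n = 47.23 kips; interior l_c = 2.5, r_n = 48.75 kips; R_n = 47.23 + 2·48.75 = 144.7 kips → 109 kips.
Block shear: A_gv = 3.047, A_nv = 2.119, A_nt = 0.3223 in²; R_n = min(0.6F_uA_nv, 0.6F_yA_gv) + U_bs·F_u·A_nt = 103.6 kips → 77.7 kips.
Block shear governs: 77.7 kips.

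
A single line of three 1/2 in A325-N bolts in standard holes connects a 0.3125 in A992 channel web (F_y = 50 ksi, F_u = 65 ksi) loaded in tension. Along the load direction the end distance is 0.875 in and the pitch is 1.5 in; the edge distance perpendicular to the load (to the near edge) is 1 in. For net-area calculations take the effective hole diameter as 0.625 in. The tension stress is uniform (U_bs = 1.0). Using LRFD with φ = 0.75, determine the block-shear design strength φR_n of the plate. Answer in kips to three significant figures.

Shear plane L_v = 0.875 + 2·1.5 = 3.875 in; A_gv = 3.875 × 0.3125 = 1.211 in².
A_nv = (3.875 − 2.5·0.625) × 0.3125 = 0.7227 in².
A_nt = (1 − 0.5·0.625) × 0.3125 = 0.2148 in².
0.6 F_u A_nv = 28.18 kips; 0.6 F_y A_gv = 36.33 kips → shear rupture governs the shear term.
R_n = 28.18 + 1.0 × 65 × 0.2148 = 42.15 kips.
Design strength φR_n = 0.75 × 42.15 = 31.6 kips.

31.6 kips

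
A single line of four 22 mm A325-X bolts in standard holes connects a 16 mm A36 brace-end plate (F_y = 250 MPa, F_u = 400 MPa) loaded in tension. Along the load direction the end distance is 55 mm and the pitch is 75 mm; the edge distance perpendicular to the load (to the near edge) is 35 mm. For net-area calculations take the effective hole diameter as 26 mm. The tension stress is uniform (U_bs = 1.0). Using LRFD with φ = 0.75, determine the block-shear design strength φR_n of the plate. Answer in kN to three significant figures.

Shear plane L_v = 55 + 3·75 = 280 mm; A_gv = 280 × 16 = 4480 mm².
A_nv = (280 − 3.5·26) × 16 = 3024 mm².
A_nt = (35 − 0.5·26) × 16 = 352 mm².
0.6 F_u A_nv = 725.8 kN; 0.6 F_y A_gv = 672 kN → shear yielding governs the shear term.
R_n = 672 + 1.0 × 400 × 352 / 1000 = 812.8 kN.
Design strength φR_n = 0.75 × 812.8 = 610 kN.

610 kN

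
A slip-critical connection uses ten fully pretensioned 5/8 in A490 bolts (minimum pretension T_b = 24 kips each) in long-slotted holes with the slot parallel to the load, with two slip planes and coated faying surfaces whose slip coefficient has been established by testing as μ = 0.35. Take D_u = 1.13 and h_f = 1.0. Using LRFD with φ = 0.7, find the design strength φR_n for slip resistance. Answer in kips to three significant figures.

R_n = μ · D_u · h_f · T_b · n_s · n_b = 0.35 × 1.13 × 1.0 × 24 × 2 × 10 = 189.8 kips.
Design strength φR_n = 0.7 × 189.8 = 133 kips.

133 kips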